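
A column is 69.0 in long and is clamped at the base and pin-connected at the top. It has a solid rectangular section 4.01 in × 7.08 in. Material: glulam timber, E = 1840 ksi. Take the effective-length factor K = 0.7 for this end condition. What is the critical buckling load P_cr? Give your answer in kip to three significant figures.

Buckling occurs about the weak axis: I_min = h·b³/12 with b = 4.01 in (the shorter side).
I_min = 7.08×4.01³/12 = 38.04 in⁴
Effective length L_e = K·L = 0.7 × 69.0 = 48.30 in
P_cr = π²EI / L_e² = π² × 1840×10³ × 38.04 / 48.30² = 2.961×10^5 lb

P_cr ≈ 296 kip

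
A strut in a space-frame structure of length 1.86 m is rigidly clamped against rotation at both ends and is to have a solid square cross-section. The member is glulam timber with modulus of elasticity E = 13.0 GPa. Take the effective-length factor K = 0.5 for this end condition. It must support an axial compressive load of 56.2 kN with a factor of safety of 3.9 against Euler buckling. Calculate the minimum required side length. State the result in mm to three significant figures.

a ≈ 64.9 mm

Required P_cr = n·P = 3.9 × 56.2 = 219.2 kN
L_e = K·L = 0.5 × 1.86 = 0.9300 m
Required I = P_cr·L_e²/(π²E) = 2.192×10^5 × 0.9300² / (π² × 1.30×10^10) = 1.477×10^-6 m⁴
I_req = 1.477×10^6 mm⁴
Solid square: I = a⁴/12  ⇒  a = (12I)^(1/4) = (12×1.477×10^6)^(1/4) = 64.9 mm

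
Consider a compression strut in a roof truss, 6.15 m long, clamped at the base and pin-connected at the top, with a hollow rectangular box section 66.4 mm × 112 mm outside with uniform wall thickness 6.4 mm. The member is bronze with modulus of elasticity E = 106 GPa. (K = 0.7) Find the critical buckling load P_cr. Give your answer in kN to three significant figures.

P_cr ≈ 82.4 kN

Inner dimensions: h_i = 112 − 2×6.4 = 99.20 mm, b_i = 66.4 − 2×6.4 = 53.60 mm
Weak-axis I_min = (h_o·b_o³ − h_i·b_i³)/12 with b_o = 66.4, b_i = 53.60 mm (shorter outer/inner sides).
I_min = (112×66.4³ − 99.20×53.60³)/12 = 1.459×10^6 mm⁴
I = 1.459×10^6 mm⁴ = 1.459×10^-6 m⁴
Effective length L_e = K·L = 0.7 × 6.15 = 4.305 m
P_cr = π²EI / L_e² = π² × 106×10⁹ × 1.459×10^-6 / 4.305² = 8.238×10^4 N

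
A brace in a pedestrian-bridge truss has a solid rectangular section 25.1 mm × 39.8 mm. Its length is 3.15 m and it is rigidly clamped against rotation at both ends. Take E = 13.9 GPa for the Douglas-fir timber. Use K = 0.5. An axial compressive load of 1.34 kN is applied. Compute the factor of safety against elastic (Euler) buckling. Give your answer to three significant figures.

Buckling occurs about the weak axis: I_min = h·b³/12 with b = 25.1 mm (the shorter side).
I_min = 39.8×25.1³/12 = 5.245×10^4 mm⁴
I = 5.245×10^4 mm⁴ = 5.245×10^-8 m⁴
Effective length L_e = K·L = 0.5 × 3.15 = 1.575 m
P_cr = π²EI / L_e² = π² × 13.9×10⁹ × 5.245×10^-8 / 1.575² = 2.901×10^3 N
Factor of safety n = P_cr / P = 2.9005 / 1.34 = 2.16

n ≈ 2.16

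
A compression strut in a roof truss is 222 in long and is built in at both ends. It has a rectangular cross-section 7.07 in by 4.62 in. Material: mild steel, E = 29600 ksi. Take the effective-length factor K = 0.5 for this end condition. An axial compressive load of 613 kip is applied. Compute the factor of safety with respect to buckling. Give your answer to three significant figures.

Buckling occurs about the weak axis: I_min = h·b³/12 with b = 4.62 in (the shorter side).
I_min = 7.07×4.62³/12 = 58.10 in⁴
Effective length L_e = K·L = 0.5 × 222 = 111.0 in
P_cr = π²EI / L_e² = π² × 29600×10³ × 58.10 / 111.0² = 1.378×10^6 lb
Factor of safety n = P_cr / P = 1377.6 / 613 = 2.25

n ≈ 2.25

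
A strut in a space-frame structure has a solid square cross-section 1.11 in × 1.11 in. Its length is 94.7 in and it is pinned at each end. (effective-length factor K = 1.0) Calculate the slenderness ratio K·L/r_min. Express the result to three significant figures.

λ ≈ 296

For a square r = a/√12 = 1.11/√12 = 0.3204 in
L_e = K·L = 1 × 94.7 = 94.70 in
λ = L_e / r_min = 94.700 / 0.3204 = 296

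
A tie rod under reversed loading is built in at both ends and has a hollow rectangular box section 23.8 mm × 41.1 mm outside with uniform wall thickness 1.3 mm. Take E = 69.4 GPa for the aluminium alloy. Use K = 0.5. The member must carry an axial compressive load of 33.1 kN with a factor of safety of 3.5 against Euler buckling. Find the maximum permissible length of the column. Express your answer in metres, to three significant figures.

L_max ≈ 0.607 m

Inner dimensions: h_i = 41.1 − 2×1.3 = 38.50 mm, b_i = 23.8 − 2×1.3 = 21.20 mm
Weak-axis I_min = (h_o·b_o³ − h_i·b_i³)/12 with b_o = 23.8, b_i = 21.20 mm (shorter outer/inner sides).
I_min = (41.1×23.8³ − 38.50×21.20³)/12 = 1.560×10^4 mm⁴
I = 1.560×10^-8 m⁴
Required critical load P_cr = n·P = 3.5 × 33.1 = 115.8 kN = 1.159×10^5 N
From P_cr = π²EI/(K·L)²:  L = (1/K)·√(π²EI/P_cr) = (1/0.5)·√(π²×6.94×10^10×1.560×10^-8/1.159×10^5)
L = 0.607 m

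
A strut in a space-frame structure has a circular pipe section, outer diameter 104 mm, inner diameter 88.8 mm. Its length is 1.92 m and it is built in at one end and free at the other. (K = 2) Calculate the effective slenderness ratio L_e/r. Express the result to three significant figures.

d_o = 104 mm, d_i = 88.8 mm
I = π(d_o⁴ − d_i⁴)/64 = π(104⁴ − 88.80⁴)/64 = 2.690×10^6 mm⁴
A = 2.302×10^3 mm²;  r_min = √(I/A) = √(2.690×10^6/2.302×10^3) = 34.19 mm
L_e = K·L = 2 × 1.92 m = 3.840 m = 3840.0 mm
λ = L_e / r_min = 3840.0 / 34.19 = 112

λ ≈ 112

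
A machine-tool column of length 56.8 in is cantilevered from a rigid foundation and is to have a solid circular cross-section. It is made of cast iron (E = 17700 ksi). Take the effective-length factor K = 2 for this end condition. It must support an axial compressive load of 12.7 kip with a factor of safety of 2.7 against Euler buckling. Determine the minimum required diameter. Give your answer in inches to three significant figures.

d ≈ 2.68 in

Required P_cr = n·P = 2.7 × 12.7 = 34.29 kip
L_e = K·L = 2 × 56.8 = 113.6 in
Required I = P_cr·L_e²/(π²E) = 3.429×10^4 × 113.6² / (π² × 1.77×10^7) = 2.533 in⁴
Solid circle: I = πd⁴/64  ⇒  d = (64I/π)^(1/4) = (64×2.533/π)^(1/4) = 2.68 in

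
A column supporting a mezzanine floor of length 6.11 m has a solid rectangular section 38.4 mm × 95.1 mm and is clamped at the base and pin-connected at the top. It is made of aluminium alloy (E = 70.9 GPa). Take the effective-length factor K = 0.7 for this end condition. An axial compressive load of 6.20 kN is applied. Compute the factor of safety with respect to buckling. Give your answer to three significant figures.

Buckling occurs about the weak axis: I_min = h·b³/12 with b = 38.4 mm (the shorter side).
I_min = 95.1×38.4³/12 = 4.487×10^5 mm⁴
I = 4.487×10^5 mm⁴ = 4.487×10^-7 m⁴
Effective length L_e = K·L = 0.7 × 6.11 = 4.277 m
P_cr = π²EI / L_e² = π² × 70.9×10⁹ × 4.487×10^-7 / 4.277² = 1.717×10^4 N
Factor of safety n = P_cr / P = 17.166 / 6.20 = 2.77

n ≈ 2.77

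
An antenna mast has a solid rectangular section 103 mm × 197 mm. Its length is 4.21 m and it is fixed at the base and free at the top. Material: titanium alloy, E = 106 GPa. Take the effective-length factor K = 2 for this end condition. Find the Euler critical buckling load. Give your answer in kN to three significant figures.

P_cr ≈ 265 kN

Buckling occurs about the weak axis: I_min = h·b³/12 with b = 103 mm (the shorter side).
I_min = 197×103³/12 = 1.794×10^7 mm⁴
I = 1.794×10^7 mm⁴ = 1.794×10^-5 m⁴
Effective length L_e = K·L = 2 × 4.21 = 8.420 m
P_cr = π²EI / L_e² = π² × 106×10⁹ × 1.794×10^-5 / 8.420² = 2.647×10^5 N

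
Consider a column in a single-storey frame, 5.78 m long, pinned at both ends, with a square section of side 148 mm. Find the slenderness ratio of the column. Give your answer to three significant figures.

For a square r = a/√12 = 148/√12 = 42.72 mm
L_e = K·L = 1 × 5.78 m = 5.780 m = 5780.0 mm
λ = L_e / r_min = 5780.0 / 42.72 = 135

λ ≈ 135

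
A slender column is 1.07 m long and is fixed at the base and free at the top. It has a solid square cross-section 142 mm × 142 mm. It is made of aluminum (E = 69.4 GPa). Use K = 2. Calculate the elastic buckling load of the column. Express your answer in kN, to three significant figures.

I = a⁴/12 = 142⁴/12 = 3.388×10^7 mm⁴
I = 3.388×10^7 mm⁴ = 3.388×10^-5 m⁴
Effective length L_e = K·L = 2 × 1.07 = 2.140 m
P_cr = π²EI / L_e² = π² × 69.4×10⁹ × 3.388×10^-5 / 2.140² = 5.068×10^6 N

P_cr ≈ 5070 kN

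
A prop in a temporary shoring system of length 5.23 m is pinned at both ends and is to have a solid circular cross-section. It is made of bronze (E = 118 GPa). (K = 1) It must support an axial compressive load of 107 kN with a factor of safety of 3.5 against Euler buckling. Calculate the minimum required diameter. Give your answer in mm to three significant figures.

d ≈ 116 mm

Required P_cr = n·P = 3.5 × 107 = 374.5 kN
L_e = K·L = 1 × 5.23 = 5.230 m
Required I = P_cr·L_e²/(π²E) = 3.745×10^5 × 5.230² / (π² × 1.18×10^11) = 8.796×10^-6 m⁴
I_req = 8.796×10^6 mm⁴
Solid circle: I = πd⁴/64  ⇒  d = (64I/π)^(1/4) = (64×8.796×10^6/π)^(1/4) = 116 mm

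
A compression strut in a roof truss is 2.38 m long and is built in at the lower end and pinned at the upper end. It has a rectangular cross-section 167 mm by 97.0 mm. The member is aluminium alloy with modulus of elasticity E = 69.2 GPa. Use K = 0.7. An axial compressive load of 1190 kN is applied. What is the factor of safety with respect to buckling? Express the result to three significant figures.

Buckling occurs about the weak axis: I_min = h·b³/12 with b = 97.0 mm (the shorter side).
I_min = 167×97.0³/12 = 1.270×10^7 mm⁴
I = 1.270×10^7 mm⁴ = 1.270×10^-5 m⁴
Effective length L_e = K·L = 0.7 × 2.38 = 1.666 m
P_cr = π²EI / L_e² = π² × 69.2×10⁹ × 1.270×10^-5 / 1.666² = 3.125×10^6 N
Factor of safety n = P_cr / P = 3125.4 / 1190 = 2.63

n ≈ 2.63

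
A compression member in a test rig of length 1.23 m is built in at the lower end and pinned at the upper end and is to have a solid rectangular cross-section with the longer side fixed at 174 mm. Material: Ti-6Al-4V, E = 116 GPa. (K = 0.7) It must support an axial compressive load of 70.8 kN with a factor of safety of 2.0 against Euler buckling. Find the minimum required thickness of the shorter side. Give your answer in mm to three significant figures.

Required P_cr = n·P = 2.0 × 70.8 = 141.6 kN
L_e = K·L = 0.7 × 1.23 = 0.8610 m
Required I = P_cr·L_e²/(π²E) = 1.416×10^5 × 0.8610² / (π² × 1.16×10^11) = 9.169×10^-8 m⁴
I_req = 9.169×10^4 mm⁴
Rectangle, weak axis: I_min = h·b³/12 with h = 174 mm fixed  ⇒  b = (12I/h)^(1/3) = 18.5 mm

b ≈ 18.5 mm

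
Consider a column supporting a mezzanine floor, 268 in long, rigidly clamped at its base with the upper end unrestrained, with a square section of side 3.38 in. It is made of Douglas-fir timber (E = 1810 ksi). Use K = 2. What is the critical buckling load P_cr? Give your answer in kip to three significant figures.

P_cr ≈ 0.676 kip

I = a⁴/12 = 3.38⁴/12 = 10.88 in⁴
Effective length L_e = K·L = 2 × 268 = 536.0 in
P_cr = π²EI / L_e² = π² × 1810×10³ × 10.88 / 536.0² = 676.3 lb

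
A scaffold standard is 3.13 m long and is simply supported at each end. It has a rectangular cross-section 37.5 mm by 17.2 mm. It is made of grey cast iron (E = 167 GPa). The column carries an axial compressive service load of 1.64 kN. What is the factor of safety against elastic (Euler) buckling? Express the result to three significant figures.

n ≈ 1.63

Buckling occurs about the weak axis: I_min = h·b³/12 with b = 17.2 mm (the shorter side).
I_min = 37.5×17.2³/12 = 1.590×10^4 mm⁴
I = 1.590×10^4 mm⁴ = 1.590×10^-8 m⁴
Effective length L_e = K·L = 1 × 3.13 = 3.130 m
P_cr = π²EI / L_e² = π² × 167×10⁹ × 1.590×10^-8 / 3.130² = 2.675×10^3 N
Factor of safety n = P_cr / P = 2.6752 / 1.64 = 1.63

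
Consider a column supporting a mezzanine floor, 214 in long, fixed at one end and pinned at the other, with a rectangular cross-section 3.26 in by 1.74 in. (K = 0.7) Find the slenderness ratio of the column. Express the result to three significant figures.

λ ≈ 298

For a rectangle r_min = b/√12 = 1.74/√12 = 0.5023 in
L_e = K·L = 0.7 × 214 = 149.8 in
λ = L_e / r_min = 149.80 / 0.5023 = 298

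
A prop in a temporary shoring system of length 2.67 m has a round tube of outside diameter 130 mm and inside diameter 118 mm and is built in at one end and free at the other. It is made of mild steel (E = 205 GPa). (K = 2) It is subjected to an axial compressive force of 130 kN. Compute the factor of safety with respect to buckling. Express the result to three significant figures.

n ≈ 2.46

d_o = 130 mm, d_i = 118 mm
I = π(d_o⁴ − d_i⁴)/64 = π(130⁴ − 118.0⁴)/64 = 4.503×10^6 mm⁴
I = 4.503×10^6 mm⁴ = 4.503×10^-6 m⁴
Effective length L_e = K·L = 2 × 2.67 = 5.340 m
P_cr = π²EI / L_e² = π² × 205×10⁹ × 4.503×10^-6 / 5.340² = 3.195×10^5 N
Factor of safety n = P_cr / P = 319.49 / 130 = 2.46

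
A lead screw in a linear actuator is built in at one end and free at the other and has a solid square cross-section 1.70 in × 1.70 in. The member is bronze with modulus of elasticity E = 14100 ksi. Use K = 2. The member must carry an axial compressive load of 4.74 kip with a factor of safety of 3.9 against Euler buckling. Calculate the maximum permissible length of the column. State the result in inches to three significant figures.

I = a⁴/12 = 1.70⁴/12 = 0.6960 in⁴
Required critical load P_cr = n·P = 3.9 × 4.74 = 18.49 kip = 1.849×10^4 lb
From P_cr = π²EI/(K·L)²:  L = (1/K)·√(π²EI/P_cr) = (1/2)·√(π²×1.41×10^7×0.6960/1.849×10^4)
L = 36.2 in

L_max ≈ 36.2 in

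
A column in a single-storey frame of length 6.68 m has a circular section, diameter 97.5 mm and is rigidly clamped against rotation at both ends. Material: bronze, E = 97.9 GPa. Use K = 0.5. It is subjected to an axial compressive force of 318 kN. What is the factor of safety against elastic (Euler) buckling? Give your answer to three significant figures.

I = πd⁴/64 = π×97.5⁴/64 = 4.436×10^6 mm⁴
I = 4.436×10^6 mm⁴ = 4.436×10^-6 m⁴
Effective length L_e = K·L = 0.5 × 6.68 = 3.340 m
P_cr = π²EI / L_e² = π² × 97.9×10⁹ × 4.436×10^-6 / 3.340² = 3.842×10^5 N
Factor of safety n = P_cr / P = 384.22 / 318 = 1.21

n ≈ 1.21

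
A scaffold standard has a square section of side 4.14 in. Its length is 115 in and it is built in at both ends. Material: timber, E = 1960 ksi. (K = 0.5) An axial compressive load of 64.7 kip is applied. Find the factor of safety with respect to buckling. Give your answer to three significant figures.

I = a⁴/12 = 4.14⁴/12 = 24.48 in⁴
Effective length L_e = K·L = 0.5 × 115 = 57.50 in
P_cr = π²EI / L_e² = π² × 1960×10³ × 24.48 / 57.50² = 1.432×10^5 lb
Factor of safety n = P_cr / P = 143.23 / 64.7 = 2.21

n ≈ 2.21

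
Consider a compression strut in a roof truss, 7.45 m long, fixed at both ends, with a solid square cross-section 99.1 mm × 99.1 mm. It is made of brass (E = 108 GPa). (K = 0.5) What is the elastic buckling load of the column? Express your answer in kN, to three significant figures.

P_cr ≈ 617 kN

I = a⁴/12 = 99.1⁴/12 = 8.037×10^6 mm⁴
I = 8.037×10^6 mm⁴ = 8.037×10^-6 m⁴
Effective length L_e = K·L = 0.5 × 7.45 = 3.725 m
P_cr = π²EI / L_e² = π² × 108×10⁹ × 8.037×10^-6 / 3.725² = 6.174×10^5 N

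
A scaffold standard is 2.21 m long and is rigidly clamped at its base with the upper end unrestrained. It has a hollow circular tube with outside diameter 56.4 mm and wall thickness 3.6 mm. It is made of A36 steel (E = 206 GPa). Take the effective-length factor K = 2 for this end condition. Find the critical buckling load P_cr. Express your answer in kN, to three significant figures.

P_cr ≈ 21.8 kN

Inner diameter d_i = 56.4 − 2×3.6 = 49.20 mm
I = π(d_o⁴ − d_i⁴)/64 = π(56.4⁴ − 49.20⁴)/64 = 2.091×10^5 mm⁴
I = 2.091×10^5 mm⁴ = 2.091×10^-7 m⁴
Effective length L_e = K·L = 2 × 2.21 = 4.420 m
P_cr = π²EI / L_e² = π² × 206×10⁹ × 2.091×10^-7 / 4.420² = 2.176×10^4 N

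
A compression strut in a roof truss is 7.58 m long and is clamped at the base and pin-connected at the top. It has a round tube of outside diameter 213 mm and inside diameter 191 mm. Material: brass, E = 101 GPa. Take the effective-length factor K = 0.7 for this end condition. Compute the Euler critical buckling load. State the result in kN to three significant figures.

d_o = 213 mm, d_i = 191 mm
I = π(d_o⁴ − d_i⁴)/64 = π(213⁴ − 191.0⁴)/64 = 3.571×10^7 mm⁴
I = 3.571×10^7 mm⁴ = 3.571×10^-5 m⁴
Effective length L_e = K·L = 0.7 × 7.58 = 5.306 m
P_cr = π²EI / L_e² = π² × 101×10⁹ × 3.571×10^-5 / 5.306² = 1.264×10^6 N

P_cr ≈ 1260 kN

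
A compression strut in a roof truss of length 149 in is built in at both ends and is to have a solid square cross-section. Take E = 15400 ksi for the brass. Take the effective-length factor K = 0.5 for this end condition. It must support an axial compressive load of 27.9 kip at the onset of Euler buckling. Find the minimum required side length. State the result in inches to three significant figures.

L_e = K·L = 0.5 × 149 = 74.50 in
Required I = P_cr·L_e²/(π²E) = 2.790×10^4 × 74.50² / (π² × 1.54×10^7) = 1.019 in⁴
Solid square: I = a⁴/12  ⇒  a = (12I)^(1/4) = (12×1.019)^(1/4) = 1.87 in

a ≈ 1.87 in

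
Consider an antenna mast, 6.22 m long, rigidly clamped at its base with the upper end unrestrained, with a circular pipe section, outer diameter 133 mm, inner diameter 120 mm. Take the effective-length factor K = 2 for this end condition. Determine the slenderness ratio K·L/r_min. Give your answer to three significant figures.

d_o = 133 mm, d_i = 120 mm
I = π(d_o⁴ − d_i⁴)/64 = π(133⁴ − 120.0⁴)/64 = 5.181×10^6 mm⁴
A = 2.583×10^3 mm²;  r_min = √(I/A) = √(5.181×10^6/2.583×10^3) = 44.78 mm
L_e = K·L = 2 × 6.22 m = 12.44 m = 12440 mm
λ = L_e / r_min = 12440 / 44.78 = 278

λ ≈ 278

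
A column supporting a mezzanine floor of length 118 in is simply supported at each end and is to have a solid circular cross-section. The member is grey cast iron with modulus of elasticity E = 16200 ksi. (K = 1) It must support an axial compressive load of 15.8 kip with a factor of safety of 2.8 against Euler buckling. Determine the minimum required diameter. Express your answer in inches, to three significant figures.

Required P_cr = n·P = 2.8 × 15.8 = 44.24 kip
L_e = K·L = 1 × 118 = 118.0 in
Required I = P_cr·L_e²/(π²E) = 4.424×10^4 × 118.0² / (π² × 1.62×10^7) = 3.853 in⁴
Solid circle: I = πd⁴/64  ⇒  d = (64I/π)^(1/4) = (64×3.853/π)^(1/4) = 2.98 in

d ≈ 2.98 in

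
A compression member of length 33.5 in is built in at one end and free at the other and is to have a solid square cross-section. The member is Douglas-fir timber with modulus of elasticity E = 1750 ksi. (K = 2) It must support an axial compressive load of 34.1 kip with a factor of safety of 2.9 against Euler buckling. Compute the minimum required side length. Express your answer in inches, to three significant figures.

Required P_cr = n·P = 2.9 × 34.1 = 98.89 kip
L_e = K·L = 2 × 33.5 = 67.00 in
Required I = P_cr·L_e²/(π²E) = 9.889×10^4 × 67.00² / (π² × 1.75×10^6) = 25.70 in⁴
Solid square: I = a⁴/12  ⇒  a = (12I)^(1/4) = (12×25.70)^(1/4) = 4.19 in

a ≈ 4.19 in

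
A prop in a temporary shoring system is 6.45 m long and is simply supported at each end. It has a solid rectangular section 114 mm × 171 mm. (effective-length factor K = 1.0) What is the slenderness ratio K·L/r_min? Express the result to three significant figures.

For a rectangle r_min = b/√12 = 114/√12 = 32.91 mm
L_e = K·L = 1 × 6.45 m = 6.450 m = 6450.0 mm
λ = L_e / r_min = 6450.0 / 32.91 = 196

λ ≈ 196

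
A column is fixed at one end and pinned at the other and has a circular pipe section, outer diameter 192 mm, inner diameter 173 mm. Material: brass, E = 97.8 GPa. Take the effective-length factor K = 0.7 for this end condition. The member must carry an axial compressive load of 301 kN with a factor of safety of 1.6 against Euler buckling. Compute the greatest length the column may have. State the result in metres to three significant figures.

L_max ≈ 9.64 m

d_o = 192 mm, d_i = 173 mm
I = π(d_o⁴ − d_i⁴)/64 = π(192⁴ − 173.0⁴)/64 = 2.274×10^7 mm⁴
I = 2.274×10^-5 m⁴
Required critical load P_cr = n·P = 1.6 × 301 = 481.6 kN = 4.816×10^5 N
From P_cr = π²EI/(K·L)²:  L = (1/K)·√(π²EI/P_cr) = (1/0.7)·√(π²×9.78×10^10×2.274×10^-5/4.816×10^5)
L = 9.64 m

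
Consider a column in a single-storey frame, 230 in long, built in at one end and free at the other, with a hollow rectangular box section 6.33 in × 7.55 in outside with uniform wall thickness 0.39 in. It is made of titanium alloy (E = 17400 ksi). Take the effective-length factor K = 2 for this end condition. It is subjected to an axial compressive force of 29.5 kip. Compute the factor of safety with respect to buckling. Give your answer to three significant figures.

n ≈ 1.74

Inner dimensions: h_i = 7.55 − 2×0.39 = 6.770 in, b_i = 6.33 − 2×0.39 = 5.550 in
Weak-axis I_min = (h_o·b_o³ − h_i·b_i³)/12 with b_o = 6.33, b_i = 5.550 in (shorter outer/inner sides).
I_min = (7.55×6.33³ − 6.770×5.550³)/12 = 63.13 in⁴
Effective length L_e = K·L = 2 × 230 = 460.0 in
P_cr = π²EI / L_e² = π² × 17400×10³ × 63.13 / 460.0² = 5.124×10^4 lb
Factor of safety n = P_cr / P = 51.238 / 29.5 = 1.74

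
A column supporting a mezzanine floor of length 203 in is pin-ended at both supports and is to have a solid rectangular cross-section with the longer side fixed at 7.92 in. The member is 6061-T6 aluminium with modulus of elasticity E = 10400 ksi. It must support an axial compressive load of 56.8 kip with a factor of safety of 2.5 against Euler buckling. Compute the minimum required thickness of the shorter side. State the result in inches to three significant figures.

b ≈ 4.42 in

Required P_cr = n·P = 2.5 × 56.8 = 142.0 kip
L_e = K·L = 1 × 203 = 203.0 in
Required I = P_cr·L_e²/(π²E) = 1.420×10^5 × 203.0² / (π² × 1.04×10^7) = 57.01 in⁴
Rectangle, weak axis: I_min = h·b³/12 with h = 7.92 in fixed  ⇒  b = (12I/h)^(1/3) = 4.42 in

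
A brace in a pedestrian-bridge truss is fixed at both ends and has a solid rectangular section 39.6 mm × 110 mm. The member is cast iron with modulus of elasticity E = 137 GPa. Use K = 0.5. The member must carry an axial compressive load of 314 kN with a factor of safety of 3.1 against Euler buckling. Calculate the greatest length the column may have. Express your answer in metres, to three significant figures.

L_max ≈ 1.78 m

Buckling occurs about the weak axis: I_min = h·b³/12 with b = 39.6 mm (the shorter side).
I_min = 110×39.6³/12 = 5.692×10^5 mm⁴
I = 5.692×10^-7 m⁴
Required critical load P_cr = n·P = 3.1 × 314 = 973.4 kN = 9.734×10^5 N
From P_cr = π²EI/(K·L)²:  L = (1/K)·√(π²EI/P_cr) = (1/0.5)·√(π²×1.37×10^11×5.692×10^-7/9.734×10^5)
L = 1.78 m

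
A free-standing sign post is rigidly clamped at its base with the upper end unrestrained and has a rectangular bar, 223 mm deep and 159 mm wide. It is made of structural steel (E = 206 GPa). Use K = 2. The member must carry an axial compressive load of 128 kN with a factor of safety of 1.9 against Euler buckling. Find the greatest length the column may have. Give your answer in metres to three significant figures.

Buckling occurs about the weak axis: I_min = h·b³/12 with b = 159 mm (the shorter side).
I_min = 223×159³/12 = 7.470×10^7 mm⁴
I = 7.470×10^-5 m⁴
Required critical load P_cr = n·P = 1.9 × 128 = 243.2 kN = 2.432×10^5 N
From P_cr = π²EI/(K·L)²:  L = (1/K)·√(π²EI/P_cr) = (1/2)·√(π²×2.06×10^11×7.470×10^-5/2.432×10^5)
L = 12.5 m

L_max ≈ 12.5 m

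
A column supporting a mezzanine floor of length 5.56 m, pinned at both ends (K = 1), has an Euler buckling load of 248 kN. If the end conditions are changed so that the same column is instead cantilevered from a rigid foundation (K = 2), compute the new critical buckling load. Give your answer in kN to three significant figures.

P_cr ≈ 62.0 kN

P_cr ∝ 1/K², so P_cr,new = P_cr,old × (K_old/K_new)² = 248 × (1/2)²
= 248 × 0.2500 = 62.0 kN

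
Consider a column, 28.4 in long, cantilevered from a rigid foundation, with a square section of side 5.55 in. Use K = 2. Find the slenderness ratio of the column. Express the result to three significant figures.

λ ≈ 35.5

For a square r = a/√12 = 5.55/√12 = 1.602 in
L_e = K·L = 2 × 28.4 = 56.80 in
λ = L_e / r_min = 56.800 / 1.602 = 35.5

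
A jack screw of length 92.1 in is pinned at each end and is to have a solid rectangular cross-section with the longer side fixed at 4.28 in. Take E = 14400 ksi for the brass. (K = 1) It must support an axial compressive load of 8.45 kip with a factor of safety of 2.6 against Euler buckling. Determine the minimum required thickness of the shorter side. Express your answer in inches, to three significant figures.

b ≈ 1.54 in

Required P_cr = n·P = 2.6 × 8.45 = 21.97 kip
L_e = K·L = 1 × 92.1 = 92.10 in
Required I = P_cr·L_e²/(π²E) = 2.197×10^4 × 92.10² / (π² × 1.44×10^7) = 1.311 in⁴
Rectangle, weak axis: I_min = h·b³/12 with h = 4.28 in fixed  ⇒  b = (12I/h)^(1/3) = 1.54 in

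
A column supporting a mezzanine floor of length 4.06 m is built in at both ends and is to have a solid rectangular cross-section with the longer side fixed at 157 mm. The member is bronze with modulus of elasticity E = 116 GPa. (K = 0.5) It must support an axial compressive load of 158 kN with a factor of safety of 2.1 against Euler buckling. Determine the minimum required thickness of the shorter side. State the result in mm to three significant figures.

b ≈ 45.0 mm

Required P_cr = n·P = 2.1 × 158 = 331.8 kN
L_e = K·L = 0.5 × 4.06 = 2.030 m
Required I = P_cr·L_e²/(π²E) = 3.318×10^5 × 2.030² / (π² × 1.16×10^11) = 1.194×10^-6 m⁴
I_req = 1.194×10^6 mm⁴
Rectangle, weak axis: I_min = h·b³/12 with h = 157 mm fixed  ⇒  b = (12I/h)^(1/3) = 45.0 mm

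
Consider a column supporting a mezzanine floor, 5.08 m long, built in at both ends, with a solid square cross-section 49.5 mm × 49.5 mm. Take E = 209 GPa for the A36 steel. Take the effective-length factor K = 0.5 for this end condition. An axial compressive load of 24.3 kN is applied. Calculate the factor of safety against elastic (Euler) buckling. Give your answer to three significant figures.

I = a⁴/12 = 49.5⁴/12 = 5.003×10^5 mm⁴
I = 5.003×10^5 mm⁴ = 5.003×10^-7 m⁴
Effective length L_e = K·L = 0.5 × 5.08 = 2.540 m
P_cr = π²EI / L_e² = π² × 209×10⁹ × 5.003×10^-7 / 2.540² = 1.600×10^5 N
Factor of safety n = P_cr / P = 159.96 / 24.3 = 6.58

n ≈ 6.58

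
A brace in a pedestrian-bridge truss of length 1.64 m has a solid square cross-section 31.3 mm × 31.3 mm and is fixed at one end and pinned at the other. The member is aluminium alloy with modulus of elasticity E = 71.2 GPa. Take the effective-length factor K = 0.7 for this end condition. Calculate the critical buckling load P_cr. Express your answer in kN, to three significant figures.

P_cr ≈ 42.6 kN

I = a⁴/12 = 31.3⁴/12 = 7.998×10^4 mm⁴
I = 7.998×10^4 mm⁴ = 7.998×10^-8 m⁴
Effective length L_e = K·L = 0.7 × 1.64 = 1.148 m
P_cr = π²EI / L_e² = π² × 71.2×10⁹ × 7.998×10^-8 / 1.148² = 4.265×10^4 N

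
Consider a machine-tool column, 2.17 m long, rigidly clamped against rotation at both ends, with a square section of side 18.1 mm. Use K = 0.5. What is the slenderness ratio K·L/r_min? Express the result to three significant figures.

λ ≈ 208

For a square r = a/√12 = 18.1/√12 = 5.225 mm
L_e = K·L = 0.5 × 2.17 m = 1.085 m = 1085.0 mm
λ = L_e / r_min = 1085.0 / 5.225 = 208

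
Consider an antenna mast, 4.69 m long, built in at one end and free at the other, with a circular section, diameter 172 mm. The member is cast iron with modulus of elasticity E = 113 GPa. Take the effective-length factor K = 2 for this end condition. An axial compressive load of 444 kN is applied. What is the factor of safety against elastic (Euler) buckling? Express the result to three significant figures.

I = πd⁴/64 = π×172⁴/64 = 4.296×10^7 mm⁴
I = 4.296×10^7 mm⁴ = 4.296×10^-5 m⁴
Effective length L_e = K·L = 2 × 4.69 = 9.380 m
P_cr = π²EI / L_e² = π² × 113×10⁹ × 4.296×10^-5 / 9.380² = 5.446×10^5 N
Factor of safety n = P_cr / P = 544.57 / 444 = 1.23

n ≈ 1.23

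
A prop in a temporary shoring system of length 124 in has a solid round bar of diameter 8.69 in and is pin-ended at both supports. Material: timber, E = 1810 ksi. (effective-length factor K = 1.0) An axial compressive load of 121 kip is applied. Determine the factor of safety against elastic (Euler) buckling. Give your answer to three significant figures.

n ≈ 2.69

I = πd⁴/64 = π×8.69⁴/64 = 279.9 in⁴
Effective length L_e = K·L = 1 × 124 = 124.0 in
P_cr = π²EI / L_e² = π² × 1810×10³ × 279.9 / 124.0² = 3.252×10^5 lb
Factor of safety n = P_cr / P = 325.23 / 121 = 2.69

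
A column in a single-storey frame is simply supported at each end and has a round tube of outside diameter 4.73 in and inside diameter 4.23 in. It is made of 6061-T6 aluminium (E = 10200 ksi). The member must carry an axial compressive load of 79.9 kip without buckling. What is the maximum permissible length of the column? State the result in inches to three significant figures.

d_o = 4.73 in, d_i = 4.23 in
I = π(d_o⁴ − d_i⁴)/64 = π(4.73⁴ − 4.230⁴)/64 = 8.855 in⁴
At the buckling limit P_cr = P = 7.990×10^4 lb
From P_cr = π²EI/(K·L)²:  L = (1/K)·√(π²EI/P_cr) = (1/1)·√(π²×1.02×10^7×8.855/7.990×10^4)
L = 106 in

L_max ≈ 106 in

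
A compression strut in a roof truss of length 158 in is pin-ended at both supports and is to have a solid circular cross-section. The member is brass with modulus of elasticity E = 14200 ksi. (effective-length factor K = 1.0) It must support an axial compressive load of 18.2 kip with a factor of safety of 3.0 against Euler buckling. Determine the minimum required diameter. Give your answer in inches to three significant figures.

d ≈ 3.75 in

Required P_cr = n·P = 3.0 × 18.2 = 54.60 kip
L_e = K·L = 1 × 158 = 158.0 in
Required I = P_cr·L_e²/(π²E) = 5.460×10^4 × 158.0² / (π² × 1.42×10^7) = 9.726 in⁴
Solid circle: I = πd⁴/64  ⇒  d = (64I/π)^(1/4) = (64×9.726/π)^(1/4) = 3.75 in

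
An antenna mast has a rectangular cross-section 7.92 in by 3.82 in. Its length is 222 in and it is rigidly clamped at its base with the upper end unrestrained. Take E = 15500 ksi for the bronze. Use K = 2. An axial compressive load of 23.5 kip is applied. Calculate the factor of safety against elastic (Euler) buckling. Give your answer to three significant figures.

n ≈ 1.21

Buckling occurs about the weak axis: I_min = h·b³/12 with b = 3.82 in (the shorter side).
I_min = 7.92×3.82³/12 = 36.79 in⁴
Effective length L_e = K·L = 2 × 222 = 444.0 in
P_cr = π²EI / L_e² = π² × 15500×10³ × 36.79 / 444.0² = 2.855×10^4 lb
Factor of safety n = P_cr / P = 28.550 / 23.5 = 1.21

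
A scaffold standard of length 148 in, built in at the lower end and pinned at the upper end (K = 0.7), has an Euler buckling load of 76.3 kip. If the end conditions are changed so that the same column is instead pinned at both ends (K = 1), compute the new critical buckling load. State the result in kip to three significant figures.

P_cr ≈ 37.4 kip

P_cr ∝ 1/K², so P_cr,new = P_cr,old × (K_old/K_new)² = 76.3 × (0.7/1)²
= 76.3 × 0.4900 = 37.4 kip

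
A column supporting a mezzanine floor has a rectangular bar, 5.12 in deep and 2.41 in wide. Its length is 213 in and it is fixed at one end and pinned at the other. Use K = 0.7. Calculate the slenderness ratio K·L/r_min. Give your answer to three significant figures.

λ ≈ 214

For a rectangle r_min = b/√12 = 2.41/√12 = 0.6957 in
L_e = K·L = 0.7 × 213 = 149.1 in
λ = L_e / r_min = 149.10 / 0.6957 = 214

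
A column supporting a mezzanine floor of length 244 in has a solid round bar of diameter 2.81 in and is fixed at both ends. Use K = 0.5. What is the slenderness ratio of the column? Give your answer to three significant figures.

I = πd⁴/64 = π×2.81⁴/64 = 3.061 in⁴
A = 6.202 in²;  r_min = √(I/A) = √(3.061/6.202) = 0.7025 in
L_e = K·L = 0.5 × 244 = 122.0 in
λ = L_e / r_min = 122.00 / 0.7025 = 174

λ ≈ 174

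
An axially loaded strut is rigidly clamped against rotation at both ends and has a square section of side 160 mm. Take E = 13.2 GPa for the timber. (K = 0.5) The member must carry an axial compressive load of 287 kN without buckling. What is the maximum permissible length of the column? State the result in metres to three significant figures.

I = a⁴/12 = 160⁴/12 = 5.461×10^7 mm⁴
I = 5.461×10^-5 m⁴
At the buckling limit P_cr = P = 2.870×10^5 N
From P_cr = π²EI/(K·L)²:  L = (1/K)·√(π²EI/P_cr) = (1/0.5)·√(π²×1.32×10^10×5.461×10^-5/2.870×10^5)
L = 9.96 m

L_max ≈ 9.96 m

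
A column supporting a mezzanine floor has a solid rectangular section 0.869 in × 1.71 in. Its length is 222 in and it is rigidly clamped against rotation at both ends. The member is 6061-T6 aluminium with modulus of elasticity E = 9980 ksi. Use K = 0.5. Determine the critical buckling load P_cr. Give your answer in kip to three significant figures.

P_cr ≈ 0.748 kip

Buckling occurs about the weak axis: I_min = h·b³/12 with b = 0.869 in (the shorter side).
I_min = 1.71×0.869³/12 = 9.351×10^-2 in⁴
Effective length L_e = K·L = 0.5 × 222 = 111.0 in
P_cr = π²EI / L_e² = π² × 9980×10³ × 9.351×10^-2 / 111.0² = 747.6 lb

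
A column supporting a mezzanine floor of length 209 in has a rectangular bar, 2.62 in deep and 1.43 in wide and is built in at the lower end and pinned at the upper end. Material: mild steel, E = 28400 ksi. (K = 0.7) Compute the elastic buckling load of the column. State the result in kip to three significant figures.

Buckling occurs about the weak axis: I_min = h·b³/12 with b = 1.43 in (the shorter side).
I_min = 2.62×1.43³/12 = 0.6385 in⁴
Effective length L_e = K·L = 0.7 × 209 = 146.3 in
P_cr = π²EI / L_e² = π² × 28400×10³ × 0.6385 / 146.3² = 8.361×10^3 lb

P_cr ≈ 8.36 kip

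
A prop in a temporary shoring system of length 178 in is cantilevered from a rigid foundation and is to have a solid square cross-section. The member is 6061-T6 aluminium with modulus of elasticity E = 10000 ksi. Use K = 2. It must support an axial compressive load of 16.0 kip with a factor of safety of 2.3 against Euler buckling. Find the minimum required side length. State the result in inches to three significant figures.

Required P_cr = n·P = 2.3 × 16.0 = 36.80 kip
L_e = K·L = 2 × 178 = 356.0 in
Required I = P_cr·L_e²/(π²E) = 3.680×10^4 × 356.0² / (π² × 1.00×10^7) = 47.26 in⁴
Solid square: I = a⁴/12  ⇒  a = (12I)^(1/4) = (12×47.26)^(1/4) = 4.88 in

a ≈ 4.88 in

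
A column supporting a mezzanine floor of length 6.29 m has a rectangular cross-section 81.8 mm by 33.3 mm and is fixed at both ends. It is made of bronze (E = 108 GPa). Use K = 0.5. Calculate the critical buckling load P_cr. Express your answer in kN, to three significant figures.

Buckling occurs about the weak axis: I_min = h·b³/12 with b = 33.3 mm (the shorter side).
I_min = 81.8×33.3³/12 = 2.517×10^5 mm⁴
I = 2.517×10^5 mm⁴ = 2.517×10^-7 m⁴
Effective length L_e = K·L = 0.5 × 6.29 = 3.145 m
P_cr = π²EI / L_e² = π² × 108×10⁹ × 2.517×10^-7 / 3.145² = 2.713×10^4 N

P_cr ≈ 27.1 kN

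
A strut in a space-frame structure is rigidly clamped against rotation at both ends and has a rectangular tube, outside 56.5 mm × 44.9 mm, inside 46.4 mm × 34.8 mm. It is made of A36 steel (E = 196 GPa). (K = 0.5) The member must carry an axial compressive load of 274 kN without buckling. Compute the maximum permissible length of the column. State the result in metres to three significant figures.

Weak-axis I_min = (h_o·b_o³ − h_i·b_i³)/12 with b_o = 44.9, b_i = 34.80 mm (shorter outer/inner sides).
I_min = (56.5×44.9³ − 46.40×34.80³)/12 = 2.632×10^5 mm⁴
I = 2.632×10^-7 m⁴
At the buckling limit P_cr = P = 2.740×10^5 N
From P_cr = π²EI/(K·L)²:  L = (1/K)·√(π²EI/P_cr) = (1/0.5)·√(π²×1.96×10^11×2.632×10^-7/2.740×10^5)
L = 2.73 m

L_max ≈ 2.73 m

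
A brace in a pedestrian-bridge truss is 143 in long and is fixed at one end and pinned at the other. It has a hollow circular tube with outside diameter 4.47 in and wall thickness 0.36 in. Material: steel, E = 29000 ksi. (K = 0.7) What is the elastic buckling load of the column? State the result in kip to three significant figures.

Inner diameter d_i = 4.47 − 2×0.36 = 3.750 in
I = π(d_o⁴ − d_i⁴)/64 = π(4.47⁴ − 3.750⁴)/64 = 9.890 in⁴
Effective length L_e = K·L = 0.7 × 143 = 100.1 in
P_cr = π²EI / L_e² = π² × 29000×10³ × 9.890 / 100.1² = 2.825×10^5 lb

P_cr ≈ 283 kip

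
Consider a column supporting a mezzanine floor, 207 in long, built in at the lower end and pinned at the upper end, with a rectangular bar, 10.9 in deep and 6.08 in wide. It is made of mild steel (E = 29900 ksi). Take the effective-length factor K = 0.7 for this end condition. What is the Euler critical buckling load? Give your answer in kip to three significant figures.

P_cr ≈ 2870 kip

Buckling occurs about the weak axis: I_min = h·b³/12 with b = 6.08 in (the shorter side).
I_min = 10.9×6.08³/12 = 204.2 in⁴
Effective length L_e = K·L = 0.7 × 207 = 144.9 in
P_cr = π²EI / L_e² = π² × 29900×10³ × 204.2 / 144.9² = 2.869×10^6 lb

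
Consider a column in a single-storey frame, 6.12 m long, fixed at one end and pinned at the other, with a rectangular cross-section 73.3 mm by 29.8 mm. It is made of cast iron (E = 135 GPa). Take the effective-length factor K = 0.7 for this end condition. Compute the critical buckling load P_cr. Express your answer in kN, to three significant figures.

P_cr ≈ 11.7 kN

Buckling occurs about the weak axis: I_min = h·b³/12 with b = 29.8 mm (the shorter side).
I_min = 73.3×29.8³/12 = 1.616×10^5 mm⁴
I = 1.616×10^5 mm⁴ = 1.616×10^-7 m⁴
Effective length L_e = K·L = 0.7 × 6.12 = 4.284 m
P_cr = π²EI / L_e² = π² × 135×10⁹ × 1.616×10^-7 / 4.284² = 1.174×10^4 N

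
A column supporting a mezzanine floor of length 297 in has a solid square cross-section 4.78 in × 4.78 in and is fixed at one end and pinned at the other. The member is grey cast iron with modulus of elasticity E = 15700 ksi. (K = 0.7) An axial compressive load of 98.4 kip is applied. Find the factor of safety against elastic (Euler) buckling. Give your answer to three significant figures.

I = a⁴/12 = 4.78⁴/12 = 43.50 in⁴
Effective length L_e = K·L = 0.7 × 297 = 207.9 in
P_cr = π²EI / L_e² = π² × 15700×10³ × 43.50 / 207.9² = 1.560×10^5 lb
Factor of safety n = P_cr / P = 155.96 / 98.4 = 1.58

n ≈ 1.58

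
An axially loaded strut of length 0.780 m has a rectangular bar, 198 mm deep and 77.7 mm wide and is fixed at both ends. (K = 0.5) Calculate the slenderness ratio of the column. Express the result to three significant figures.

λ ≈ 17.4

For a rectangle r_min = b/√12 = 77.7/√12 = 22.43 mm
L_e = K·L = 0.5 × 0.780 m = 0.3900 m = 390.00 mm
λ = L_e / r_min = 390.00 / 22.43 = 17.4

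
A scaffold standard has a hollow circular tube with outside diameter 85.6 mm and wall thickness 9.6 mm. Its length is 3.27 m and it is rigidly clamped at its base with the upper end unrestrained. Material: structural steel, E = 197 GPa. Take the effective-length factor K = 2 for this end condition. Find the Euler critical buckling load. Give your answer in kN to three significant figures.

P_cr ≈ 76.4 kN

Inner diameter d_i = 85.6 − 2×9.6 = 66.40 mm
I = π(d_o⁴ − d_i⁴)/64 = π(85.6⁴ − 66.40⁴)/64 = 1.681×10^6 mm⁴
I = 1.681×10^6 mm⁴ = 1.681×10^-6 m⁴
Effective length L_e = K·L = 2 × 3.27 = 6.540 m
P_cr = π²EI / L_e² = π² × 197×10⁹ × 1.681×10^-6 / 6.540² = 7.643×10^4 N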